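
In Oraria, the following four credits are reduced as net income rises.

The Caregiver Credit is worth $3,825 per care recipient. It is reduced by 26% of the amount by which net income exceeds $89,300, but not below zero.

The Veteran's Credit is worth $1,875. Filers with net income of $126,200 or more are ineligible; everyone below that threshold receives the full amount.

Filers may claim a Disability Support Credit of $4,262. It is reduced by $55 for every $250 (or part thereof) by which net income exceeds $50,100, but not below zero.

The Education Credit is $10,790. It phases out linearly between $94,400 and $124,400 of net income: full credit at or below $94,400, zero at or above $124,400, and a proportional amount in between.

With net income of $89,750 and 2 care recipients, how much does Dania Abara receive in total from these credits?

$20,198

Caregiver Credit: base = 2 × $3,825 = $7,650. 26% of the $450 excess over $89,300 is $117; credit = $7,650 − $117 = $7,533.
Veteran's Credit: $89,750 is below the $126,200 cutoff, so the full $1,875 applies.
Disability Support Credit: income exceeds $50,100 by $39,650 → 159 increments × $55 = $8,745 ≥ base, so the credit is $0.
Education Credit: $89,750 is at or below the $94,400 threshold, so the full $10,790 applies.
Total: $7,533 + $1,875 + $0 + $10,790 = $20,198.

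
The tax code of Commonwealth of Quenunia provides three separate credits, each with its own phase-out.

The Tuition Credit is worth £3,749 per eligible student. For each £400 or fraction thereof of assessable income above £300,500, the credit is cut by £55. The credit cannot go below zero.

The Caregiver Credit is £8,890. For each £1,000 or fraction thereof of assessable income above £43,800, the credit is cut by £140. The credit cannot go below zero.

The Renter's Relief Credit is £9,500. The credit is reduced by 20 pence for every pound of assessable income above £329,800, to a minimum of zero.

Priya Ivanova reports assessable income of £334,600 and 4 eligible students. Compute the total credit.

Tuition Credit: base = 4 × £3,749 = £14,996. income exceeds £300,500 by £34,100, which is 86 full-or-partial £400 increments; reduction = 86 × £55 = £4,730, leaving £10,266.
Caregiver Credit: income exceeds £43,800 by £290,800 → 291 increments × £140 = £40,740 ≥ base, so the credit is £0.
Renter's Relief Credit: 20% of the £4,800 excess over £329,800 is £960; credit = £9,500 − £960 = £8,540.
Total: £10,266 + £0 + £8,540 = £18,806.

£18,806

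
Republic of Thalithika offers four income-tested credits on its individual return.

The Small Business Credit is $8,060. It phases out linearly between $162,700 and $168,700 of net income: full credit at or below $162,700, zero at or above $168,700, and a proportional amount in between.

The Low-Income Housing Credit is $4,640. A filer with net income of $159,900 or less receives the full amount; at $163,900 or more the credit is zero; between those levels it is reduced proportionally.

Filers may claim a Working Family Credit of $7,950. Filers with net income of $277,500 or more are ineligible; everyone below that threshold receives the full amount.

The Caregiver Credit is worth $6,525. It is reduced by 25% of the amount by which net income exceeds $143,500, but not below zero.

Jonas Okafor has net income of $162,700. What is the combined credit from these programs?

$19,127

Small Business Credit: $162,700 is at or below the $162,700 threshold, so the full $8,060 applies.
Low-Income Housing Credit: $162,700 is $2,800 into a $4,000 phase-out range, leaving 1,200/4,000 of the credit: $4,640 × 1,200/4,000 = $1,392.
Working Family Credit: $162,700 is below the $277,500 cutoff, so the full $7,950 applies.
Caregiver Credit: 25% of the $19,200 excess over $143,500 is $4,800; credit = $6,525 − $4,800 = $1,725.
Total: $8,060 + $1,392 + $7,950 + $1,725 = $19,127.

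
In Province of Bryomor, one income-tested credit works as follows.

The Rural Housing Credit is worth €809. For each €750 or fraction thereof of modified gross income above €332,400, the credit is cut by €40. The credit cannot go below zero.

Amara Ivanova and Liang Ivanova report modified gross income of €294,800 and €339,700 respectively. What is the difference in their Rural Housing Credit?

Amara (€294,800): Rural Housing Credit: €294,800 is at or below the €332,400 threshold, so the full €809 applies.
Liang (€339,700): Rural Housing Credit: income exceeds €332,400 by €7,300, which is 10 full-or-partial €750 increments; reduction = 10 × €40 = €400, leaving €409.
Difference: |€809 − €409| = €400.

€400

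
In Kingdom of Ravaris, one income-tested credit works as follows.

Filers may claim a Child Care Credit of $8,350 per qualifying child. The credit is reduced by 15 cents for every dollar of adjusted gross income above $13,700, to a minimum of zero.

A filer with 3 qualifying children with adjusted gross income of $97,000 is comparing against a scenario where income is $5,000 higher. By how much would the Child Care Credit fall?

$750

At $97,000 — base = 3 × $8,350 = $25,050. 15% of the $83,300 excess over $13,700 is $12,495; credit = $25,050 − $12,495 = $12,555.
At $102,000 — base = 3 × $8,350 = $25,050. 15% of the $88,300 excess over $13,700 is $13,245; credit = $25,050 − $13,245 = $11,805.
Lost: $12,555 − $11,805 = $750.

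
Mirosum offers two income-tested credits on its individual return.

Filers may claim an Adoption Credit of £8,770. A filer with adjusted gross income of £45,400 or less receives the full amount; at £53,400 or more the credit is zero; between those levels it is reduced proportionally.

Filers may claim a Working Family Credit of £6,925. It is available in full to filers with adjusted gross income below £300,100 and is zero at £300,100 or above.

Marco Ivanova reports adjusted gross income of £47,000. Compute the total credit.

£13,941

Adoption Credit: £47,000 is £1,600 into a £8,000 phase-out range, leaving 6,400/8,000 of the credit: £8,770 × 6,400/8,000 = £7,016.
Working Family Credit: £47,000 is below the £300,100 cutoff, so the full £6,925 applies.
Total: £7,016 + £6,925 = £13,941.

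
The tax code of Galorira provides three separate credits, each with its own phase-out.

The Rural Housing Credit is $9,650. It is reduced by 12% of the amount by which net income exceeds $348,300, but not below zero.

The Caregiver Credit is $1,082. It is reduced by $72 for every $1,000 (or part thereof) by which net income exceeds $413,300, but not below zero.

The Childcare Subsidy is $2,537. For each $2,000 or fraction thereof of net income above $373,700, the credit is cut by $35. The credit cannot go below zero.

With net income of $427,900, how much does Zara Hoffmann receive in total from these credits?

$1,657

Rural Housing Credit: 12% of the $79,600 excess over $348,300 is $9,552; credit = $9,650 − $9,552 = $98.
Caregiver Credit: income exceeds $413,300 by $14,600, which is 15 full-or-partial $1,000 increments; reduction = 15 × $72 = $1,080, leaving $2.
Childcare Subsidy: income exceeds $373,700 by $54,200, which is 28 full-or-partial $2,000 increments; reduction = 28 × $35 = $980, leaving $1,557.
Total: $98 + $2 + $1,557 = $1,657.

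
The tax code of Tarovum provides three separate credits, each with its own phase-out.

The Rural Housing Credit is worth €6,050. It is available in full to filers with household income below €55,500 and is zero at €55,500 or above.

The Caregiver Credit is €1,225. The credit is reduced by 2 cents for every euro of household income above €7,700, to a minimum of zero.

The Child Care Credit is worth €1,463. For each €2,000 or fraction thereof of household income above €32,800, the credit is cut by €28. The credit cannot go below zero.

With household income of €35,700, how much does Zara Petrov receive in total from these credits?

Rural Housing Credit: €35,700 is below the €55,500 cutoff, so the full €6,050 applies.
Caregiver Credit: 2% of the €28,000 excess over €7,700 is €560; credit = €1,225 − €560 = €665.
Child Care Credit: income exceeds €32,800 by €2,900, which is 2 full-or-partial €2,000 increments; reduction = 2 × €28 = €56, leaving €1,407.
Total: €6,050 + €665 + €1,407 = €8,122.

€8,122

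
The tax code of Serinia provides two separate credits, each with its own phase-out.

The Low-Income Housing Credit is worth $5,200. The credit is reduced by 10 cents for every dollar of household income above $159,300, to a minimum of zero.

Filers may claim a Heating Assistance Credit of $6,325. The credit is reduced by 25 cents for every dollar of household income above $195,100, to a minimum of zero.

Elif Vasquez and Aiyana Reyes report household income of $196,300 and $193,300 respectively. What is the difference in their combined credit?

$600

Elif ($196,300): Low-Income Housing Credit: 10% of the $37,000 excess over $159,300 is $3,700; credit = $5,200 − $3,700 = $1,500. Heating Assistance Credit: 25% of the $1,200 excess over $195,100 is $300; credit = $6,325 − $300 = $6,025. total $1,500 + $6,025 = $7,525
Aiyana ($193,300): Low-Income Housing Credit: 10% of the $34,000 excess over $159,300 is $3,400; credit = $5,200 − $3,400 = $1,800. Heating Assistance Credit: $193,300 is at or below the $195,100 threshold, so the full $6,325 applies. total $1,800 + $6,325 = $8,125
Difference: |$7,525 − $8,125| = $600.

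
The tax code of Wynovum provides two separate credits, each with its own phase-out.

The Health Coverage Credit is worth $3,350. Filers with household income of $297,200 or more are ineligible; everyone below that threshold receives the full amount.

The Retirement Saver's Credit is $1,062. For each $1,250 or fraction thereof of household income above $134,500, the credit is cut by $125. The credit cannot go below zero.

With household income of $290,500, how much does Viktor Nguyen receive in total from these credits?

$3,350

Health Coverage Credit: $290,500 is below the $297,200 cutoff, so the full $3,350 applies.
Retirement Saver's Credit: income exceeds $134,500 by $156,000 → 125 increments × $125 = $15,625 ≥ base, so the credit is $0.
Total: $3,350 + $0 = $3,350.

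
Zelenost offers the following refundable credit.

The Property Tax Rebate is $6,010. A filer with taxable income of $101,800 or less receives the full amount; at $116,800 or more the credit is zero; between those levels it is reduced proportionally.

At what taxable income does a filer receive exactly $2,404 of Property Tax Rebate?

$110,800

$2,404 is 2,404/6,010 of the full $6,010, so 3,606/6,010 of the $15,000 range has been used: income = $101,800 + $15,000 × 3,606/6,010 = $110,800.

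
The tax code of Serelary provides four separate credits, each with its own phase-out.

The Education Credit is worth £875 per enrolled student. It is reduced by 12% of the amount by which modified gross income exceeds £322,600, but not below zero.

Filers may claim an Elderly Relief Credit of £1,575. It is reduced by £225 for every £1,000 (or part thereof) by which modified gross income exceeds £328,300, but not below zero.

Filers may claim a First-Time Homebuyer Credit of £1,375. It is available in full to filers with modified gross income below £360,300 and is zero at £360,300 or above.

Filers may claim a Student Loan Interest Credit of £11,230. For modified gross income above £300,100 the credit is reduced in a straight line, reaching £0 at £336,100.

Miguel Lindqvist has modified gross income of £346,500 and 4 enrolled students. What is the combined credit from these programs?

Education Credit: base = 4 × £875 = £3,500. 12% of the £23,900 excess over £322,600 is £2,868; credit = £3,500 − £2,868 = £632.
Elderly Relief Credit: income exceeds £328,300 by £18,200 → 19 increments × £225 = £4,275 ≥ base, so the credit is £0.
First-Time Homebuyer Credit: £346,500 is below the £360,300 cutoff, so the full £1,375 applies.
Student Loan Interest Credit: £346,500 is at or above £336,100, so the credit is £0.
Total: £632 + £0 + £1,375 + £0 = £2,007.

£2,007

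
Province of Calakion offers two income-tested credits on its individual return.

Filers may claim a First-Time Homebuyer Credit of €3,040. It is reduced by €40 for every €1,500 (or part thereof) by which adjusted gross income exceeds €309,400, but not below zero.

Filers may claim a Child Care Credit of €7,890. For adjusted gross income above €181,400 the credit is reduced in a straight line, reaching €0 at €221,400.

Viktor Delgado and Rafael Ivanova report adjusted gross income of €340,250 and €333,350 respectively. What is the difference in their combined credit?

Viktor (€340,250): First-Time Homebuyer Credit: income exceeds €309,400 by €30,850, which is 21 full-or-partial €1,500 increments; reduction = 21 × €40 = €840, leaving €2,200. Child Care Credit: €340,250 is at or above €221,400, so the credit is €0. total €2,200 + €0 = €2,200
Rafael (€333,350): First-Time Homebuyer Credit: income exceeds €309,400 by €23,950, which is 16 full-or-partial €1,500 increments; reduction = 16 × €40 = €640, leaving €2,400. Child Care Credit: €333,350 is at or above €221,400, so the credit is €0. total €2,400 + €0 = €2,400
Difference: |€2,200 − €2,400| = €200.

€200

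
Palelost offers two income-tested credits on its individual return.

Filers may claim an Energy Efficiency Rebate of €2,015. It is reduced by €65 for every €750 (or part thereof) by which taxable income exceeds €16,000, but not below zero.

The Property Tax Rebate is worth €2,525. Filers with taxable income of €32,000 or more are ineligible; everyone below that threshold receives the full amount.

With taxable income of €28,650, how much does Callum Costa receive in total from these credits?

€3,435

Energy Efficiency Rebate: income exceeds €16,000 by €12,650, which is 17 full-or-partial €750 increments; reduction = 17 × €65 = €1,105, leaving €910.
Property Tax Rebate: €28,650 is below the €32,000 cutoff, so the full €2,525 applies.
Total: €910 + €2,525 = €3,435.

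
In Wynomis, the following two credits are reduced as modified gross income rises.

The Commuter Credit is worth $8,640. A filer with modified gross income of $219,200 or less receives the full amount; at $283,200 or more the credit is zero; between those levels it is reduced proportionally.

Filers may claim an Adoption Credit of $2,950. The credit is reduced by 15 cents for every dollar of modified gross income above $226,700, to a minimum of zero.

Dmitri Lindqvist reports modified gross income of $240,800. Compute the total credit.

Commuter Credit: $240,800 is $21,600 into a $64,000 phase-out range, leaving 42,400/64,000 of the credit: $8,640 × 42,400/64,000 = $5,724.
Adoption Credit: 15% of the $14,100 excess over $226,700 is $2,115; credit = $2,950 − $2,115 = $835.
Total: $5,724 + $835 = $6,559.

$6,559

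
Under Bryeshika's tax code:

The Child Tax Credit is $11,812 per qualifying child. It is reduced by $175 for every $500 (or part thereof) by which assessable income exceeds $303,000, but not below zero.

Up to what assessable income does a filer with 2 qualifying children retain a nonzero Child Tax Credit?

Full credit = 2 × $11,812 = $23,624.
After 134 increments the reduction is 134 × $175 = $23,450, leaving $174; one more increment wipes it out. Increment 134 ends at excess 134 × $500 = $67,000, so the highest qualifying income is $303,000 + $67,000 = $370,000.

$370,000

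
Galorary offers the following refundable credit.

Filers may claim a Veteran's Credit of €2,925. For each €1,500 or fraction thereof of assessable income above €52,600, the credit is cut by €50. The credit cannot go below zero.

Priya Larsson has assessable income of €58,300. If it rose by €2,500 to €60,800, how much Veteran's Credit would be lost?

At €58,300 — income exceeds €52,600 by €5,700, which is 4 full-or-partial €1,500 increments; reduction = 4 × €50 = €200, leaving €2,725.
At €60,800 — income exceeds €52,600 by €8,200, which is 6 full-or-partial €1,500 increments; reduction = 6 × €50 = €300, leaving €2,625.
Lost: €2,725 − €2,625 = €100.

€100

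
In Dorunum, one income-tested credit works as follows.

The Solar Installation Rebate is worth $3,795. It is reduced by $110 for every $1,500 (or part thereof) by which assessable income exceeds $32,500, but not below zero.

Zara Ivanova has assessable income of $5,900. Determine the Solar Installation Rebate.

$3,795

Solar Installation Rebate: $5,900 is at or below the $32,500 threshold, so the full $3,795 applies.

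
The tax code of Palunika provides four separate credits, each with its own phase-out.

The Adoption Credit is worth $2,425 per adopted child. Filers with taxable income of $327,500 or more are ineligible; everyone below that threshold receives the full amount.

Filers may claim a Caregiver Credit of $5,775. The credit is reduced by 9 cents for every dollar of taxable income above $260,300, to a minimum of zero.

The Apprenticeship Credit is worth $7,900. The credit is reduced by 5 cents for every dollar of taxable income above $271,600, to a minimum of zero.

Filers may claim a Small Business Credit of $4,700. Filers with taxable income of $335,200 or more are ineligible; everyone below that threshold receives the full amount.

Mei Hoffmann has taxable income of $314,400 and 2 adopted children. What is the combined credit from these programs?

$16,216

Adoption Credit: base = 2 × $2,425 = $4,850. $314,400 is below the $327,500 cutoff, so the full $4,850 applies.
Caregiver Credit: 9% of the $54,100 excess over $260,300 is $4,869; credit = $5,775 − $4,869 = $906.
Apprenticeship Credit: 5% of the $42,800 excess over $271,600 is $2,140; credit = $7,900 − $2,140 = $5,760.
Small Business Credit: $314,400 is below the $335,200 cutoff, so the full $4,700 applies.
Total: $4,850 + $906 + $5,760 + $4,700 = $16,216.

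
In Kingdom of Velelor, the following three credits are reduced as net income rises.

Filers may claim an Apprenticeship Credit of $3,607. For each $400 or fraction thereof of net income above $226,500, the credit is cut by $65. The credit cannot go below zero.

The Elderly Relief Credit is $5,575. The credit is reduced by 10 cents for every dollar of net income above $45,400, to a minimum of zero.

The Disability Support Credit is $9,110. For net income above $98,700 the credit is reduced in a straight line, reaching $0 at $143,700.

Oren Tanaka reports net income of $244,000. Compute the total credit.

Apprenticeship Credit: income exceeds $226,500 by $17,500, which is 44 full-or-partial $400 increments; reduction = 44 × $65 = $2,860, leaving $747.
Elderly Relief Credit: 10% of the $198,600 excess over $45,400 is $19,860 ≥ base, so the credit is $0.
Disability Support Credit: $244,000 is at or above $143,700, so the credit is $0.
Total: $747 + $0 + $0 = $747.

$747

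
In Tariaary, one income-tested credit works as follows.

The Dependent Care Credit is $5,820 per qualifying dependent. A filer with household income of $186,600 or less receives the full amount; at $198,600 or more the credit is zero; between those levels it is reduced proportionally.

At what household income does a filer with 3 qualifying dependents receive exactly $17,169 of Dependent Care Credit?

$186,800

Full credit = 3 × $5,820 = $17,460.
$17,169 is 17,169/17,460 of the full $17,460, so 291/17,460 of the $12,000 range has been used: income = $186,600 + $12,000 × 291/17,460 = $186,800.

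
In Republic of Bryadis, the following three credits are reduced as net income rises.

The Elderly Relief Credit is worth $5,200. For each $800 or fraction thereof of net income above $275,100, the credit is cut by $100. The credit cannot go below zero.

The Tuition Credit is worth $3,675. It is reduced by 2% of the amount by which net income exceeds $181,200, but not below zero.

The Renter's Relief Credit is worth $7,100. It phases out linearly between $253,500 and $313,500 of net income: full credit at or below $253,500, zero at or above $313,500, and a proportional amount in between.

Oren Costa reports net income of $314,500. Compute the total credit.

Elderly Relief Credit: income exceeds $275,100 by $39,400, which is 50 full-or-partial $800 increments; reduction = 50 × $100 = $5,000, leaving $200.
Tuition Credit: 2% of the $133,300 excess over $181,200 is $2,666; credit = $3,675 − $2,666 = $1,009.
Renter's Relief Credit: $314,500 is at or above $313,500, so the credit is $0.
Total: $200 + $1,009 + $0 = $1,209.

$1,209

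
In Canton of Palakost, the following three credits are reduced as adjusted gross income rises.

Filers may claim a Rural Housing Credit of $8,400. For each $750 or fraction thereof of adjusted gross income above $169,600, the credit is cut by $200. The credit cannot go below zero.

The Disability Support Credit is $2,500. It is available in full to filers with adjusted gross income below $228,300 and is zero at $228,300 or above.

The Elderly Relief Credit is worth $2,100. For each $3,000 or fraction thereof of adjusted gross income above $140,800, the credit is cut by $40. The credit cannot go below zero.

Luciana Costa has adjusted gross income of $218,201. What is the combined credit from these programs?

$3,560

Rural Housing Credit: income exceeds $169,600 by $48,601 → 65 increments × $200 = $13,000 ≥ base, so the credit is $0.
Disability Support Credit: $218,201 is below the $228,300 cutoff, so the full $2,500 applies.
Elderly Relief Credit: income exceeds $140,800 by $77,401, which is 26 full-or-partial $3,000 increments; reduction = 26 × $40 = $1,040, leaving $1,060.
Total: $0 + $2,500 + $1,060 = $3,560.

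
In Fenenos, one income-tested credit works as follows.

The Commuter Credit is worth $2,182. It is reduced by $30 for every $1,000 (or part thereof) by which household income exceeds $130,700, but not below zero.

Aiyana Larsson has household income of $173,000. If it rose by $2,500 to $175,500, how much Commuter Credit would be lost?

$60

At $173,000 — income exceeds $130,700 by $42,300, which is 43 full-or-partial $1,000 increments; reduction = 43 × $30 = $1,290, leaving $892.
At $175,500 — income exceeds $130,700 by $44,800, which is 45 full-or-partial $1,000 increments; reduction = 45 × $30 = $1,350, leaving $832.
Lost: $892 − $832 = $60.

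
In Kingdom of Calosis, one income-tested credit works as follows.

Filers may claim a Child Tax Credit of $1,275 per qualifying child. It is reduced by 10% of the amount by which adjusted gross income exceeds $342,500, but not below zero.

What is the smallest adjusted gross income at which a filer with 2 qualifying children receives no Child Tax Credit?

$368,000

Full credit = 2 × $1,275 = $2,550.
The credit falls by 10% of each dollar above $342,500, so it reaches zero when the excess is $2,550 / 10% = $25,500: income = $342,500 + $25,500 = $368,000.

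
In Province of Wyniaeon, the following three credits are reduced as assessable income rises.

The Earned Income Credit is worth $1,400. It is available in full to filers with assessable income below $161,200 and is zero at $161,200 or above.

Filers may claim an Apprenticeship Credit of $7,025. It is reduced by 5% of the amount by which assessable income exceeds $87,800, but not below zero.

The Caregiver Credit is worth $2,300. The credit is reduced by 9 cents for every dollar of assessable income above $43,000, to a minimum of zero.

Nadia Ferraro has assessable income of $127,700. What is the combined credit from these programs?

$6,430

Earned Income Credit: $127,700 is below the $161,200 cutoff, so the full $1,400 applies.
Apprenticeship Credit: 5% of the $39,900 excess over $87,800 is $1,995; credit = $7,025 − $1,995 = $5,030.
Caregiver Credit: 9% of the $84,700 excess over $43,000 is $7,623 ≥ base, so the credit is $0.
Total: $1,400 + $5,030 + $0 = $6,430.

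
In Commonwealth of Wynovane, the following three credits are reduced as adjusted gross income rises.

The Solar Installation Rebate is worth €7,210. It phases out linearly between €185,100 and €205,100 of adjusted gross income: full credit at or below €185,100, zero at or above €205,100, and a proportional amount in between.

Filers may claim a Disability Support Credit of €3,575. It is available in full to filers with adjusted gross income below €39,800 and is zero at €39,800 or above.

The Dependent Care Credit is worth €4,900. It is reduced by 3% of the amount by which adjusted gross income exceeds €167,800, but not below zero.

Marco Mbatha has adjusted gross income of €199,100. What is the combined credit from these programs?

Solar Installation Rebate: €199,100 is €14,000 into a €20,000 phase-out range, leaving 6,000/20,000 of the credit: €7,210 × 6,000/20,000 = €2,163.
Disability Support Credit: €199,100 meets or exceeds the €39,800 cutoff, so the credit is €0.
Dependent Care Credit: 3% of the €31,300 excess over €167,800 is €939; credit = €4,900 − €939 = €3,961.
Total: €2,163 + €0 + €3,961 = €6,124.

€6,124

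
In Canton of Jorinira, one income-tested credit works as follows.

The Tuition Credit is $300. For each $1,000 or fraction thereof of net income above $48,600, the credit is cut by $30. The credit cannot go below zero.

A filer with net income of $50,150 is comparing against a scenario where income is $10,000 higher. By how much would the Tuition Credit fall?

At $50,150 — income exceeds $48,600 by $1,550, which is 2 full-or-partial $1,000 increments; reduction = 2 × $30 = $60, leaving $240.
At $60,150 — income exceeds $48,600 by $11,550 → 12 increments × $30 = $360 ≥ base, so the credit is $0.
Lost: $240 − $0 = $240.

$240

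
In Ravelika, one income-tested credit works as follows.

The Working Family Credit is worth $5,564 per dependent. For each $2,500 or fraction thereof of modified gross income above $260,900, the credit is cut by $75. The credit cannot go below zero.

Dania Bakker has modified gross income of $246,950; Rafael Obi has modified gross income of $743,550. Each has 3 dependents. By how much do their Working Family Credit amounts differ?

$14,550

Dania ($246,950): Working Family Credit: base = 3 × $5,564 = $16,692. $246,950 is at or below the $260,900 threshold, so the full $16,692 applies.
Rafael ($743,550): Working Family Credit: base = 3 × $5,564 = $16,692. income exceeds $260,900 by $482,650, which is 194 full-or-partial $2,500 increments; reduction = 194 × $75 = $14,550, leaving $2,142.
Difference: |$16,692 − $2,142| = $14,550.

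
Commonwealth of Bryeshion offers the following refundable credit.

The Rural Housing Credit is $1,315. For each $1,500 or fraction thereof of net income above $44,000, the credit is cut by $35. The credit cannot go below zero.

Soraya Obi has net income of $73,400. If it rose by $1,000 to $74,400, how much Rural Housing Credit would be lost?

$35

At $73,400 — income exceeds $44,000 by $29,400, which is 20 full-or-partial $1,500 increments; reduction = 20 × $35 = $700, leaving $615.
At $74,400 — income exceeds $44,000 by $30,400, which is 21 full-or-partial $1,500 increments; reduction = 21 × $35 = $735, leaving $580.
Lost: $615 − $580 = $35.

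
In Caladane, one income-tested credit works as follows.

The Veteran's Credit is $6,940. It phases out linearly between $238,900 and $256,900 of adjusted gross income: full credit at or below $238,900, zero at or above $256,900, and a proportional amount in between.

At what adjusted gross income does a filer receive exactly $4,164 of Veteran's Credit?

$4,164 is 4,164/6,940 of the full $6,940, so 2,776/6,940 of the $18,000 range has been used: income = $238,900 + $18,000 × 2,776/6,940 = $246,100.

$246,100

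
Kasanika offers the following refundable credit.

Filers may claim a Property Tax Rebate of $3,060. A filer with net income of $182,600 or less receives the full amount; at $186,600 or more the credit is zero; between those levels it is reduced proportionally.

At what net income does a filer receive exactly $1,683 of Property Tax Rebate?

$184,400

$1,683 is 1,683/3,060 of the full $3,060, so 1,377/3,060 of the $4,000 range has been used: income = $182,600 + $4,000 × 1,377/3,060 = $184,400.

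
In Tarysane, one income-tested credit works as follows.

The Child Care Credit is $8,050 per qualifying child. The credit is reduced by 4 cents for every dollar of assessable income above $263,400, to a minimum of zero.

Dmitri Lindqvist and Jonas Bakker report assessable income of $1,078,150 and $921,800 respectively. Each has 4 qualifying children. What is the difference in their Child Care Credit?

Dmitri ($1,078,150): Child Care Credit: base = 4 × $8,050 = $32,200. 4% of the $814,750 excess over $263,400 is $32,590 ≥ base, so the credit is $0.
Jonas ($921,800): Child Care Credit: base = 4 × $8,050 = $32,200. 4% of the $658,400 excess over $263,400 is $26,336; credit = $32,200 − $26,336 = $5,864.
Difference: |$0 − $5,864| = $5,864.

$5,864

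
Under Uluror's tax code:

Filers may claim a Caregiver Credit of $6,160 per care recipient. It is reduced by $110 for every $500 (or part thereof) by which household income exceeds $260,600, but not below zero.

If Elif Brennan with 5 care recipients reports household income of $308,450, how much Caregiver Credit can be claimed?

$20,240

Caregiver Credit: base = 5 × $6,160 = $30,800. income exceeds $260,600 by $47,850, which is 96 full-or-partial $500 increments; reduction = 96 × $110 = $10,560, leaving $20,240.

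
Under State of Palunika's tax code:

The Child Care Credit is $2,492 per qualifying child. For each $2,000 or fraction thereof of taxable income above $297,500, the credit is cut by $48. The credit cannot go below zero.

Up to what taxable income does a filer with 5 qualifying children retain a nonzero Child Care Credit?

$815,500

Full credit = 5 × $2,492 = $12,460.
After 259 increments the reduction is 259 × $48 = $12,432, leaving $28; one more increment wipes it out. Increment 259 ends at excess 259 × $2,000 = $518,000, so the highest qualifying income is $297,500 + $518,000 = $815,500.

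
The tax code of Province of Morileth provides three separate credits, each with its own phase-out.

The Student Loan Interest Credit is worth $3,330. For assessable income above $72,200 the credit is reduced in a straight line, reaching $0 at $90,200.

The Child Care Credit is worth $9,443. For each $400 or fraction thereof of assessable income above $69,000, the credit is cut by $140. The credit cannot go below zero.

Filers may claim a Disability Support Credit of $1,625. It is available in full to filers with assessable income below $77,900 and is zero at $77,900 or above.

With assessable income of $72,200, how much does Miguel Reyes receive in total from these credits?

Student Loan Interest Credit: $72,200 is at or below the $72,200 threshold, so the full $3,330 applies.
Child Care Credit: income exceeds $69,000 by $3,200, which is 8 full-or-partial $400 increments; reduction = 8 × $140 = $1,120, leaving $8,323.
Disability Support Credit: $72,200 is below the $77,900 cutoff, so the full $1,625 applies.
Total: $3,330 + $8,323 + $1,625 = $13,278.

$13,278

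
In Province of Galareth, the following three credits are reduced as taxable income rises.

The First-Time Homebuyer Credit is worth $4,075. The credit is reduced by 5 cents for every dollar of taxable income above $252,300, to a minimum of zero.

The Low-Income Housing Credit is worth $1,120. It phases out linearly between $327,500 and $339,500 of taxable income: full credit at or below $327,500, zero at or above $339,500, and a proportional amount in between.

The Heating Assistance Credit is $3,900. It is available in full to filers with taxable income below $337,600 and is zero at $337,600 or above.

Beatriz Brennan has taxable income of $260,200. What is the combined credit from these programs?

First-Time Homebuyer Credit: 5% of the $7,900 excess over $252,300 is $395; credit = $4,075 − $395 = $3,680.
Low-Income Housing Credit: $260,200 is at or below the $327,500 threshold, so the full $1,120 applies.
Heating Assistance Credit: $260,200 is below the $337,600 cutoff, so the full $3,900 applies.
Total: $3,680 + $1,120 + $3,900 = $8,700.

$8,700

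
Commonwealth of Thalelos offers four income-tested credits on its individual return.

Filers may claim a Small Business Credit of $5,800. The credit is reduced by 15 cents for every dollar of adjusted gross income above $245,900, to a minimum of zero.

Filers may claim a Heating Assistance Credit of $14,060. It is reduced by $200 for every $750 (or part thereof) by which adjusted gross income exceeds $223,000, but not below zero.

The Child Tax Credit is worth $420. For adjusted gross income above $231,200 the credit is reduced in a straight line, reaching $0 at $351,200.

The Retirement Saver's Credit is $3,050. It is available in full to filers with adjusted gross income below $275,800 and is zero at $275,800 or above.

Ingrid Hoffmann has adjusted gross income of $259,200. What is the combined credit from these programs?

Small Business Credit: 15% of the $13,300 excess over $245,900 is $1,995; credit = $5,800 − $1,995 = $3,805.
Heating Assistance Credit: income exceeds $223,000 by $36,200, which is 49 full-or-partial $750 increments; reduction = 49 × $200 = $9,800, leaving $4,260.
Child Tax Credit: $259,200 is $28,000 into a $120,000 phase-out range, leaving 92,000/120,000 of the credit: $420 × 92,000/120,000 = $322.
Retirement Saver's Credit: $259,200 is below the $275,800 cutoff, so the full $3,050 applies.
Total: $3,805 + $4,260 + $322 + $3,050 = $11,437.

$11,437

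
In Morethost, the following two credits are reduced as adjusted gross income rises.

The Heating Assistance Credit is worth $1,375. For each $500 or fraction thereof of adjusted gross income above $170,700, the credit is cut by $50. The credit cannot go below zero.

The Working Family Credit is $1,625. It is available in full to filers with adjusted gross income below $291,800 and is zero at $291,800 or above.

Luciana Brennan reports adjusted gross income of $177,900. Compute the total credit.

$2,250

Heating Assistance Credit: income exceeds $170,700 by $7,200, which is 15 full-or-partial $500 increments; reduction = 15 × $50 = $750, leaving $625.
Working Family Credit: $177,900 is below the $291,800 cutoff, so the full $1,625 applies.
Total: $625 + $1,625 = $2,250.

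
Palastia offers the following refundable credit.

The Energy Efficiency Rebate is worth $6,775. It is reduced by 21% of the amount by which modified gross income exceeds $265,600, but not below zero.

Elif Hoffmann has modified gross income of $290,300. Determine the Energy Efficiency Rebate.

$1,588

Energy Efficiency Rebate: 21% of the $24,700 excess over $265,600 is $5,187; credit = $6,775 − $5,187 = $1,588.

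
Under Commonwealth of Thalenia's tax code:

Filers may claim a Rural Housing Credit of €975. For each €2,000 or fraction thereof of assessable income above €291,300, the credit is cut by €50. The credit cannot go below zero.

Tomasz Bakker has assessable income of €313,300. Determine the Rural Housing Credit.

€425

Rural Housing Credit: income exceeds €291,300 by €22,000, which is 11 full-or-partial €2,000 increments; reduction = 11 × €50 = €550, leaving €425.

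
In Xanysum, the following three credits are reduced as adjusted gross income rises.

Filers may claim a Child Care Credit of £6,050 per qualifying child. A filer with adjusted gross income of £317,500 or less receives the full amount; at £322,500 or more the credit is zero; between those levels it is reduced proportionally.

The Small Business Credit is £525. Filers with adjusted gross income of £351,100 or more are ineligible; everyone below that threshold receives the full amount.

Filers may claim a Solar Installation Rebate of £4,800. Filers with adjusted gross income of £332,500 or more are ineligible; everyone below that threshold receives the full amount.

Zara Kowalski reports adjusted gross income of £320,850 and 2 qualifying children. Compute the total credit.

£9,318

Child Care Credit: base = 2 × £6,050 = £12,100. £320,850 is £3,350 into a £5,000 phase-out range, leaving 1,650/5,000 of the credit: £12,100 × 1,650/5,000 = £3,993.
Small Business Credit: £320,850 is below the £351,100 cutoff, so the full £525 applies.
Solar Installation Rebate: £320,850 is below the £332,500 cutoff, so the full £4,800 applies.
Total: £3,993 + £525 + £4,800 = £9,318.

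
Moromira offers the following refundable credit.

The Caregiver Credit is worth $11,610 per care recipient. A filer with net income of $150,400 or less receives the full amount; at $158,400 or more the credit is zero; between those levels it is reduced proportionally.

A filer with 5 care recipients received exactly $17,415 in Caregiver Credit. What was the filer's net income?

$156,000

Full credit = 5 × $11,610 = $58,050.
$17,415 is 17,415/58,050 of the full $58,050, so 40,635/58,050 of the $8,000 range has been used: income = $150,400 + $8,000 × 40,635/58,050 = $156,000.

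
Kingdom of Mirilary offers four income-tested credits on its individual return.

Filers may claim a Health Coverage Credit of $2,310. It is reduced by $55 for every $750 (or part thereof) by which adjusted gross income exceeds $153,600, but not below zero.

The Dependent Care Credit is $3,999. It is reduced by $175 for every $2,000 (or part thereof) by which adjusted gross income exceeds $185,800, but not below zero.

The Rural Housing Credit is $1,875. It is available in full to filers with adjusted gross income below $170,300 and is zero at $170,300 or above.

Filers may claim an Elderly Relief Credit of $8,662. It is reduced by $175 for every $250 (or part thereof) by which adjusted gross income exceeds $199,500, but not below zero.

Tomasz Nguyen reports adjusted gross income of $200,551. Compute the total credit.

$10,386

Health Coverage Credit: income exceeds $153,600 by $46,951 → 63 increments × $55 = $3,465 ≥ base, so the credit is $0.
Dependent Care Credit: income exceeds $185,800 by $14,751, which is 8 full-or-partial $2,000 increments; reduction = 8 × $175 = $1,400, leaving $2,599.
Rural Housing Credit: $200,551 meets or exceeds the $170,300 cutoff, so the credit is $0.
Elderly Relief Credit: income exceeds $199,500 by $1,051, which is 5 full-or-partial $250 increments; reduction = 5 × $175 = $875, leaving $7,787.
Total: $0 + $2,599 + $0 + $7,787 = $10,386.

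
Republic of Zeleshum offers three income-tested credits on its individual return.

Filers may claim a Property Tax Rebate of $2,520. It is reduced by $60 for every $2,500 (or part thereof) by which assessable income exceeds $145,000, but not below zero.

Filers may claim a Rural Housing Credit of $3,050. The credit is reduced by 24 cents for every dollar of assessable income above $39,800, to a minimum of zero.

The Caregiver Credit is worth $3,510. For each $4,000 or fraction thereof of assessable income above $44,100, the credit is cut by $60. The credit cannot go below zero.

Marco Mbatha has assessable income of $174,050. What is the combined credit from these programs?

$3,330

Property Tax Rebate: income exceeds $145,000 by $29,050, which is 12 full-or-partial $2,500 increments; reduction = 12 × $60 = $720, leaving $1,800.
Rural Housing Credit: 24% of the $134,250 excess over $39,800 is $32,220 ≥ base, so the credit is $0.
Caregiver Credit: income exceeds $44,100 by $129,950, which is 33 full-or-partial $4,000 increments; reduction = 33 × $60 = $1,980, leaving $1,530.
Total: $1,800 + $0 + $1,530 = $3,330.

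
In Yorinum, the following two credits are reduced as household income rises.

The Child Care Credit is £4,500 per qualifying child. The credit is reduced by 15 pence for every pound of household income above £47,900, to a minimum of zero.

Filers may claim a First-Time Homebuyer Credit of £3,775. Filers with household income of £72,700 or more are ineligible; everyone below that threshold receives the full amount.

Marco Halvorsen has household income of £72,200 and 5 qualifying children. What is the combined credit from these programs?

Child Care Credit: base = 5 × £4,500 = £22,500. 15% of the £24,300 excess over £47,900 is £3,645; credit = £22,500 − £3,645 = £18,855.
First-Time Homebuyer Credit: £72,200 is below the £72,700 cutoff, so the full £3,775 applies.
Total: £18,855 + £3,775 = £22,630.

£22,630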